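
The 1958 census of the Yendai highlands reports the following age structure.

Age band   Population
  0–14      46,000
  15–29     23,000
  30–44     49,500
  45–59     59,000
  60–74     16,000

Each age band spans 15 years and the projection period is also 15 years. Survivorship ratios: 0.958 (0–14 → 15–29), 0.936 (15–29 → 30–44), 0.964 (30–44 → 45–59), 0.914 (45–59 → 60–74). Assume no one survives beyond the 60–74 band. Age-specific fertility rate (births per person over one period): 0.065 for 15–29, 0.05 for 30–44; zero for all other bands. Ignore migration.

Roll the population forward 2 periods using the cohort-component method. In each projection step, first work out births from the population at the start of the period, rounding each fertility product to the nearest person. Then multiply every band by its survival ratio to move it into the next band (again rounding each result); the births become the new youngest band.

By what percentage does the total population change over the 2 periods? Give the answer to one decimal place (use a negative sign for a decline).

After projecting period 1:
Births: 23000 × 0.065 = 1495 ; 49500 × 0.05 = 2475 ⇒ total 3970
15–29: 46000 × 0.958 = 44068
30–44: 23000 × 0.936 = 21528
45–59: 49500 × 0.964 = 47718
60–74: 59000 × 0.914 = 53926
End of period: [3970, 44068, 21528, 47718, 53926]
After projecting period 2:
Births: 44068 × 0.065 = 2864 ; 21528 × 0.05 = 1076 ⇒ total 3940
15–29: 3970 × 0.958 = 3803
30–44: 44068 × 0.936 = 41248
45–59: 21528 × 0.964 = 20753
60–74: 47718 × 0.914 = 43614
End of period: [3940, 3803, 41248, 20753, 43614]
Total: 193500 → 113358; change = -80142; percentage change = -41.4%

-41.4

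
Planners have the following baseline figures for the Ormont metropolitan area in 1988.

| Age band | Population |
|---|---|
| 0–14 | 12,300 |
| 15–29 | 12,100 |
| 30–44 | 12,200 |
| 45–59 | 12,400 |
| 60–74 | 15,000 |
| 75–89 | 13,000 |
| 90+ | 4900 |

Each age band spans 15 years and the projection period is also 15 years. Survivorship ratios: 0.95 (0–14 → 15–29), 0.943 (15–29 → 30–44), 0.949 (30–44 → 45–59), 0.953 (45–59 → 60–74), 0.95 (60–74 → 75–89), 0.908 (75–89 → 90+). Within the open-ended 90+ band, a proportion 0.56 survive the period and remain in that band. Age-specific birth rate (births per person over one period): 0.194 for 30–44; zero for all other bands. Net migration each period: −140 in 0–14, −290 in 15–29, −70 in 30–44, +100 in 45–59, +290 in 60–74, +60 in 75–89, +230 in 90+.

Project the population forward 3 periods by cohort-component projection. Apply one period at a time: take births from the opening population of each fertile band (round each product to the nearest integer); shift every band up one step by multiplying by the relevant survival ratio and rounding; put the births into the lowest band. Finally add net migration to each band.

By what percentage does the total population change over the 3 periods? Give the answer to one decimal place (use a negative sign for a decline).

(Bands numbered youngest = 1 to oldest = 7.)
Period 1.
Births: 12200 × 0.194 = 2367
Band 2: 12300 × 0.95 = 11685
Band 3: 12100 × 0.943 = 11410
Band 4: 12200 × 0.949 = 11578
Band 5: 12400 × 0.953 = 11817
Band 6: 15000 × 0.95 = 14250
Band 7: 13000 × 0.908 + 4900 × 0.56 = 11804 + 2744 = 14548
Net migration: Band 1 − 140 → 2227; Band 2 − 290 → 11395; Band 3 − 70 → 11340; Band 4 + 100 → 11678; Band 5 + 290 → 12107; Band 6 + 60 → 14310; Band 7 + 230 → 14778
Giving 2227 / 11395 / 11340 / 11678 / 12107 / 14310 / 14778.
Period 2.
Births: 11340 × 0.194 = 2200
Band 2: 2227 × 0.95 = 2116
Band 3: 11395 × 0.943 = 10745
Band 4: 11340 × 0.949 = 10762
Band 5: 11678 × 0.953 = 11129
Band 6: 12107 × 0.95 = 11502
Band 7: 14310 × 0.908 + 14778 × 0.56 = 12993 + 8276 = 21269
Net migration: Band 1 − 140 → 2060; Band 2 − 290 → 1826; Band 3 − 70 → 10675; Band 4 + 100 → 10862; Band 5 + 290 → 11419; Band 6 + 60 → 11562; Band 7 + 230 → 21499
Giving 2060 / 1826 / 10675 / 10862 / 11419 / 11562 / 21499.
Period 3.
Births: 10675 × 0.194 = 2071
Band 2: 2060 × 0.95 = 1957
Band 3: 1826 × 0.943 = 1722
Band 4: 10675 × 0.949 = 10131
Band 5: 10862 × 0.953 = 10351
Band 6: 11419 × 0.95 = 10848
Band 7: 11562 × 0.908 + 21499 × 0.56 = 10498 + 12039 = 22537
Net migration: Band 1 − 140 → 1931; Band 2 − 290 → 1667; Band 3 − 70 → 1652; Band 4 + 100 → 10231; Band 5 + 290 → 10641; Band 6 + 60 → 10908; Band 7 + 230 → 22767
Giving 1931 / 1667 / 1652 / 10231 / 10641 / 10908 / 22767.
Total: 81900 → 59797; change = -22103; percentage change = -27.0%

-27.0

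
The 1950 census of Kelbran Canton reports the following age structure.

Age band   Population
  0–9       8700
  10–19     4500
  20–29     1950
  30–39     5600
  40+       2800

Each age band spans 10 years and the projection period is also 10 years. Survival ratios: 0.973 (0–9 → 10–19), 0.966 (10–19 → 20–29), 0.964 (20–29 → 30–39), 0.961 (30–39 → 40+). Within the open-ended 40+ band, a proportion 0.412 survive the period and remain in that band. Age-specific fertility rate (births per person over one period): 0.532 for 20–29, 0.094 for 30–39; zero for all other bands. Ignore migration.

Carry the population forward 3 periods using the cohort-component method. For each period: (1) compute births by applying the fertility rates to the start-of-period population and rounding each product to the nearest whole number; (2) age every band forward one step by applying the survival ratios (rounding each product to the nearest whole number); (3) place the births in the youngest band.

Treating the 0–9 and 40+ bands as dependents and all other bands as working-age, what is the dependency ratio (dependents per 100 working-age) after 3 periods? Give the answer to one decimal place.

90.2

Period 1.
Births: 1950 × 0.532 = 1037 ; 5600 × 0.094 = 526 ⇒ total 1563
10–19: 8700 × 0.973 = 8465
20–29: 4500 × 0.966 = 4347
30–39: 1950 × 0.964 = 1880
40+: 5600 × 0.961 + 2800 × 0.412 = 5382 + 1154 = 6536
→ [1563, 8465, 4347, 1880, 6536]
Period 2.
Births: 4347 × 0.532 = 2313 ; 1880 × 0.094 = 177 ⇒ total 2490
10–19: 1563 × 0.973 = 1521
20–29: 8465 × 0.966 = 8177
30–39: 4347 × 0.964 = 4191
40+: 1880 × 0.961 + 6536 × 0.412 = 1807 + 2693 = 4500
→ [2490, 1521, 8177, 4191, 4500]
Period 3.
Births: 8177 × 0.532 = 4350 ; 4191 × 0.094 = 394 ⇒ total 4744
10–19: 2490 × 0.973 = 2423
20–29: 1521 × 0.966 = 1469
30–39: 8177 × 0.964 = 7883
40+: 4191 × 0.961 + 4500 × 0.412 = 4028 + 1854 = 5882
→ [4744, 2423, 1469, 7883, 5882]
Dependents (band 0–9 + band 40+) = 4744 + 5882 = 10626; working-age = 11775; ratio = 10626/11775 × 100 = 90.2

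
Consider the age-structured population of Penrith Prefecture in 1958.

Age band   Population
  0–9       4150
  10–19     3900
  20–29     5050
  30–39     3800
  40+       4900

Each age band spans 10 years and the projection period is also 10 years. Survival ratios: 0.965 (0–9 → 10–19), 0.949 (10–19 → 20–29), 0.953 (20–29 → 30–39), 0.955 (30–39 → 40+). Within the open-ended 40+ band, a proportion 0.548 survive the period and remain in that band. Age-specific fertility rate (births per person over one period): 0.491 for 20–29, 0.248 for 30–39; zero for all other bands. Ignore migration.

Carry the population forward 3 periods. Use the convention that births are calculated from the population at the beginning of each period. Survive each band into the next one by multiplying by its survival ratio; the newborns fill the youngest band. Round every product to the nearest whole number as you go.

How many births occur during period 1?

Call the bands 1 to 5, youngest first.
Period 1.
Births: 5050 × 0.491 = 2480, 3800 × 0.248 = 942 → total 3422
Band 2: 4150 × 0.965 = 4005
Band 3: 3900 × 0.949 = 3701
Band 4: 5050 × 0.953 = 4813
Band 5: 3800 × 0.955 + 4900 × 0.548 = 3629 + 2685 = 6314
→ [3422, 4005, 3701, 4813, 6314]

3422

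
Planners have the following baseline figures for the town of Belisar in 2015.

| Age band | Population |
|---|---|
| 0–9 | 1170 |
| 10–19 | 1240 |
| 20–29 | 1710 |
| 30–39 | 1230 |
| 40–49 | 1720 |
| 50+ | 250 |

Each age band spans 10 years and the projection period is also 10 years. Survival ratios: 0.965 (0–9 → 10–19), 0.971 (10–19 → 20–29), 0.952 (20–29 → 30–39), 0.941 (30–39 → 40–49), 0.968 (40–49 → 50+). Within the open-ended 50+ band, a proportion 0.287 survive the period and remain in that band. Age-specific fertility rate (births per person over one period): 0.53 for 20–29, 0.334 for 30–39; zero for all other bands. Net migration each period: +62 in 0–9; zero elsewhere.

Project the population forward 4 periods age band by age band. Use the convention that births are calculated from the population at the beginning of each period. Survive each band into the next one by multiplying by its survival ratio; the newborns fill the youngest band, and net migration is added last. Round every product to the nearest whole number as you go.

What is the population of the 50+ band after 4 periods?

After projecting period 1:
Births: 1710 * 0.53 = 906, 1230 * 0.334 = 411 ⇒ total 1317
10–19: 1170 * 0.965 = 1129
20–29: 1240 * 0.971 = 1204
30–39: 1710 * 0.952 = 1628
40–49: 1230 * 0.941 = 1157
50+: 1720 * 0.968 + 250 * 0.287 = 1665 + 72 = 1737
Net migration: 0–9 + 62 → 1379
Population now: 0–9=1379, 10–19=1129, 20–29=1204, 30–39=1628, 40–49=1157, 50+=1737
After projecting period 2:
Births: 1204 * 0.53 = 638, 1628 * 0.334 = 544 ⇒ total 1182
10–19: 1379 * 0.965 = 1331
20–29: 1129 * 0.971 = 1096
30–39: 1204 * 0.952 = 1146
40–49: 1628 * 0.941 = 1532
50+: 1157 * 0.968 + 1737 * 0.287 = 1120 + 499 = 1619
Net migration: 0–9 + 62 → 1244
Population now: 0–9=1244, 10–19=1331, 20–29=1096, 30–39=1146, 40–49=1532, 50+=1619
After projecting period 3:
Births: 1096 * 0.53 = 581, 1146 * 0.334 = 383 ⇒ total 964
10–19: 1244 * 0.965 = 1200
20–29: 1331 * 0.971 = 1292
30–39: 1096 * 0.952 = 1043
40–49: 1146 * 0.941 = 1078
50+: 1532 * 0.968 + 1619 * 0.287 = 1483 + 465 = 1948
Net migration: 0–9 + 62 → 1026
Population now: 0–9=1026, 10–19=1200, 20–29=1292, 30–39=1043, 40–49=1078, 50+=1948
After projecting period 4:
Births: 1292 * 0.53 = 685, 1043 * 0.334 = 348 ⇒ total 1033
10–19: 1026 * 0.965 = 990
20–29: 1200 * 0.971 = 1165
30–39: 1292 * 0.952 = 1230
40–49: 1043 * 0.941 = 981
50+: 1078 * 0.968 + 1948 * 0.287 = 1044 + 559 = 1603
Net migration: 0–9 + 62 → 1095
Population now: 0–9=1095, 10–19=990, 20–29=1165, 30–39=1230, 40–49=981, 50+=1603

1603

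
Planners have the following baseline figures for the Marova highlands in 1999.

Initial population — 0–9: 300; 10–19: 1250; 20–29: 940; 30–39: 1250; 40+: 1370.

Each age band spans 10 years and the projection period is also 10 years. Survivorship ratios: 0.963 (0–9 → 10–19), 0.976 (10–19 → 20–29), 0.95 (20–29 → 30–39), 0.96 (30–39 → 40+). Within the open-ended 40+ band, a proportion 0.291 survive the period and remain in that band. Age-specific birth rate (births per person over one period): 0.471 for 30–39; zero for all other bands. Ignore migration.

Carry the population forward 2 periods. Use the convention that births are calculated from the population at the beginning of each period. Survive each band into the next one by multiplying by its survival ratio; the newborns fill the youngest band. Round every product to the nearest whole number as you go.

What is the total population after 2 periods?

After projecting period 1:
Births: 1250 * 0.471 = 589
10–19: 300 * 0.963 = 289
20–29: 1250 * 0.976 = 1220
30–39: 940 * 0.95 = 893
40+: 1250 * 0.96 + 1370 * 0.291 = 1200 + 399 = 1599
→ [589, 289, 1220, 893, 1599]
After projecting period 2:
Births: 893 * 0.471 = 421
10–19: 589 * 0.963 = 567
20–29: 289 * 0.976 = 282
30–39: 1220 * 0.95 = 1159
40+: 893 * 0.96 + 1599 * 0.291 = 857 + 465 = 1322
→ [421, 567, 282, 1159, 1322]
Total after period 2: 421 + 567 + 282 + 1159 + 1322 = 3751

3751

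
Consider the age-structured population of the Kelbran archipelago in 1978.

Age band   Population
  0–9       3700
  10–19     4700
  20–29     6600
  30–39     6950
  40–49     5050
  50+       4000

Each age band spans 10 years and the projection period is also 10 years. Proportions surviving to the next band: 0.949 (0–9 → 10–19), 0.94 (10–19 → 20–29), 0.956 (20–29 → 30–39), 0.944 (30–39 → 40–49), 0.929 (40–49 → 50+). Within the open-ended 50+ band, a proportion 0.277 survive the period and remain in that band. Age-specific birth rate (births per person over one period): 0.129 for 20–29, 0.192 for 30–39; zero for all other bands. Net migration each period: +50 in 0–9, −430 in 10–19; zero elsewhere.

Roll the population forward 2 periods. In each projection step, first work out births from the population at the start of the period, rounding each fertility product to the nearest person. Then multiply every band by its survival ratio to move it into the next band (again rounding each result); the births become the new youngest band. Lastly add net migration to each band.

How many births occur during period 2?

[period 1]
Births: 6600 × 0.129 = 851, 6950 × 0.192 = 1334 → 2185
10–19: 3700 × 0.949 = 3511
20–29: 4700 × 0.94 = 4418
30–39: 6600 × 0.956 = 6310
40–49: 6950 × 0.944 = 6561
50+: 5050 × 0.929 + 4000 × 0.277 = 4691 + 1108 = 5799
Net migration: 0–9 + 50 → 2235; 10–19 − 430 → 3081
Giving 2235 / 3081 / 4418 / 6310 / 6561 / 5799.
[period 2]
Births: 4418 × 0.129 = 570, 6310 × 0.192 = 1212 → 1782
10–19: 2235 × 0.949 = 2121
20–29: 3081 × 0.94 = 2896
30–39: 4418 × 0.956 = 4224
40–49: 6310 × 0.944 = 5957
50+: 6561 × 0.929 + 5799 × 0.277 = 6095 + 1606 = 7701
Net migration: 0–9 + 50 → 1832; 10–19 − 430 → 1691
Giving 1832 / 1691 / 2896 / 4224 / 5957 / 7701.

1782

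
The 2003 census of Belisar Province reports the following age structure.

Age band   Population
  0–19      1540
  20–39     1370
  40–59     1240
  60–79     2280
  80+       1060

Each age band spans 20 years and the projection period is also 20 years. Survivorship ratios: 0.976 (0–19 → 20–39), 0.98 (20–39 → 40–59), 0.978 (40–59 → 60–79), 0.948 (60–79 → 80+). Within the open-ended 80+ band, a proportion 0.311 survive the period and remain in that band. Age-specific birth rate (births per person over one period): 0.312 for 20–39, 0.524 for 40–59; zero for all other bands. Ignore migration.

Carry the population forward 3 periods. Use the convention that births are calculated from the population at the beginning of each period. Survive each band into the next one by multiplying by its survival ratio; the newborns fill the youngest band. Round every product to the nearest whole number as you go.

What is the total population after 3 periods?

6560

Period 1.
Births: 1370 × 0.312 = 427 ; 1240 × 0.524 = 650 → 1077
20–39: 1540 × 0.976 = 1503
40–59: 1370 × 0.98 = 1343
60–79: 1240 × 0.978 = 1213
80+: 2280 × 0.948 + 1060 × 0.311 = 2161 + 330 = 2491
End of period: [1077, 1503, 1343, 1213, 2491]
Period 2.
Births: 1503 × 0.312 = 469 ; 1343 × 0.524 = 704 → 1173
20–39: 1077 × 0.976 = 1051
40–59: 1503 × 0.98 = 1473
60–79: 1343 × 0.978 = 1313
80+: 1213 × 0.948 + 2491 × 0.311 = 1150 + 775 = 1925
End of period: [1173, 1051, 1473, 1313, 1925]
Period 3.
Births: 1051 × 0.312 = 328 ; 1473 × 0.524 = 772 → 1100
20–39: 1173 × 0.976 = 1145
40–59: 1051 × 0.98 = 1030
60–79: 1473 × 0.978 = 1441
80+: 1313 × 0.948 + 1925 × 0.311 = 1245 + 599 = 1844
End of period: [1100, 1145, 1030, 1441, 1844]
Total after period 3: 1100 + 1145 + 1030 + 1441 + 1844 = 6560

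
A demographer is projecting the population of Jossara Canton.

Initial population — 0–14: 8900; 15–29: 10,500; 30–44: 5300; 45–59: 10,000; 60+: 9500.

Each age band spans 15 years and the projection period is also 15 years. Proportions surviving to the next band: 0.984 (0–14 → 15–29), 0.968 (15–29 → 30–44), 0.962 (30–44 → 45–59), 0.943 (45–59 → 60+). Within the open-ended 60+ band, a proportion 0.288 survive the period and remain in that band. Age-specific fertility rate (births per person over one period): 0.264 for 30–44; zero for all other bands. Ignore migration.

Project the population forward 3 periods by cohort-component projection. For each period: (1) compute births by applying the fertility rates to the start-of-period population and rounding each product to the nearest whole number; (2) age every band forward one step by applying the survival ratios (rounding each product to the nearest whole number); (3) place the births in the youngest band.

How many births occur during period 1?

1399

After projecting period 1:
Births: 5300 * 0.264 = 1399
15–29: 8900 * 0.984 = 8758
30–44: 10500 * 0.968 = 10164
45–59: 5300 * 0.962 = 5099
60+: 10000 * 0.943 + 9500 * 0.288 = 9430 + 2736 = 12166
Giving 1399 / 8758 / 10164 / 5099 / 12166.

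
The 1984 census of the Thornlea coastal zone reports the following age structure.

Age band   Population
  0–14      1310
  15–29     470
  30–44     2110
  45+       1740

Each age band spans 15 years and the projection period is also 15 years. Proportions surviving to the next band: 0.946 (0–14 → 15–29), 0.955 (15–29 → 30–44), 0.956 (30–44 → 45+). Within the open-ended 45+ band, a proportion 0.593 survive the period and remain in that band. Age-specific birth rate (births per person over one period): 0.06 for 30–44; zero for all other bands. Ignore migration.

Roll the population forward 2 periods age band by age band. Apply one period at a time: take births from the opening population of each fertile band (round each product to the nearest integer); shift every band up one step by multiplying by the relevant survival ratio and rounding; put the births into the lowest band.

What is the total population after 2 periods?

After projecting period 1:
Births: 2110 * 0.06 = 127
15–29: 1310 * 0.946 = 1239
30–44: 470 * 0.955 = 449
45+: 2110 * 0.956 + 1740 * 0.593 = 2017 + 1032 = 3049
Population now: 0–14=127, 15–29=1239, 30–44=449, 45+=3049
After projecting period 2:
Births: 449 * 0.06 = 27
15–29: 127 * 0.946 = 120
30–44: 1239 * 0.955 = 1183
45+: 449 * 0.956 + 3049 * 0.593 = 429 + 1808 = 2237
Population now: 0–14=27, 15–29=120, 30–44=1183, 45+=2237
Total after period 2: 27 + 120 + 1183 + 2237 = 3567

3567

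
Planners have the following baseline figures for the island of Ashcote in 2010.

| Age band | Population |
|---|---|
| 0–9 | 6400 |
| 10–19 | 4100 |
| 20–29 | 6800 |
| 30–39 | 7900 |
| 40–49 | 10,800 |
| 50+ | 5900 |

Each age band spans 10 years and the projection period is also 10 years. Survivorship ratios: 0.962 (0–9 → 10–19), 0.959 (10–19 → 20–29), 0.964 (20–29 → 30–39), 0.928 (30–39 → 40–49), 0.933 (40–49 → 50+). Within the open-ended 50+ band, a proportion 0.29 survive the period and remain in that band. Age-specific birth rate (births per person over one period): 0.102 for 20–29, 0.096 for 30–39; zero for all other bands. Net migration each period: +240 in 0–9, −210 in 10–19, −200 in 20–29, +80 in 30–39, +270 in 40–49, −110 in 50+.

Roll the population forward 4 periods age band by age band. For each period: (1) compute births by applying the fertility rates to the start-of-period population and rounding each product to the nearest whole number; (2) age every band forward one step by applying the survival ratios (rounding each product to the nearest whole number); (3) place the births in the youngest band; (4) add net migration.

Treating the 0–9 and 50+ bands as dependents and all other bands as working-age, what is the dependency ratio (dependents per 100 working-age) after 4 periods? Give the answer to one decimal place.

83.5

(Bands numbered youngest = 1 to oldest = 6.)
Period 1.
Births: 6800 × 0.102 = 694  |  7900 × 0.096 = 758 ⇒ total 1452
Band 2: 6400 × 0.962 = 6157
Band 3: 4100 × 0.959 = 3932
Band 4: 6800 × 0.964 = 6555
Band 5: 7900 × 0.928 = 7331
Band 6: 10800 × 0.933 + 5900 × 0.29 = 10076 + 1711 = 11787
Net migration: Band 1 + 240 → 1692; Band 2 − 210 → 5947; Band 3 − 200 → 3732; Band 4 + 80 → 6635; Band 5 + 270 → 7601; Band 6 − 110 → 11677
End of period: [1692, 5947, 3732, 6635, 7601, 11677]
Period 2.
Births: 3732 × 0.102 = 381  |  6635 × 0.096 = 637 ⇒ total 1018
Band 2: 1692 × 0.962 = 1628
Band 3: 5947 × 0.959 = 5703
Band 4: 3732 × 0.964 = 3598
Band 5: 6635 × 0.928 = 6157
Band 6: 7601 × 0.933 + 11677 × 0.29 = 7092 + 3386 = 10478
Net migration: Band 1 + 240 → 1258; Band 2 − 210 → 1418; Band 3 − 200 → 5503; Band 4 + 80 → 3678; Band 5 + 270 → 6427; Band 6 − 110 → 10368
End of period: [1258, 1418, 5503, 3678, 6427, 10368]
Period 3.
Births: 5503 × 0.102 = 561  |  3678 × 0.096 = 353 ⇒ total 914
Band 2: 1258 × 0.962 = 1210
Band 3: 1418 × 0.959 = 1360
Band 4: 5503 × 0.964 = 5305
Band 5: 3678 × 0.928 = 3413
Band 6: 6427 × 0.933 + 10368 × 0.29 = 5996 + 3007 = 9003
Net migration: Band 1 + 240 → 1154; Band 2 − 210 → 1000; Band 3 − 200 → 1160; Band 4 + 80 → 5385; Band 5 + 270 → 3683; Band 6 − 110 → 8893
End of period: [1154, 1000, 1160, 5385, 3683, 8893]
Period 4.
Births: 1160 × 0.102 = 118  |  5385 × 0.096 = 517 ⇒ total 635
Band 2: 1154 × 0.962 = 1110
Band 3: 1000 × 0.959 = 959
Band 4: 1160 × 0.964 = 1118
Band 5: 5385 × 0.928 = 4997
Band 6: 3683 × 0.933 + 8893 × 0.29 = 3436 + 2579 = 6015
Net migration: Band 1 + 240 → 875; Band 2 − 210 → 900; Band 3 − 200 → 759; Band 4 + 80 → 1198; Band 5 + 270 → 5267; Band 6 − 110 → 5905
End of period: [875, 900, 759, 1198, 5267, 5905]
Dependents (band 0–9 + band 50+) = 875 + 5905 = 6780; working-age = 8124; ratio = 6780/8124 × 100 = 83.5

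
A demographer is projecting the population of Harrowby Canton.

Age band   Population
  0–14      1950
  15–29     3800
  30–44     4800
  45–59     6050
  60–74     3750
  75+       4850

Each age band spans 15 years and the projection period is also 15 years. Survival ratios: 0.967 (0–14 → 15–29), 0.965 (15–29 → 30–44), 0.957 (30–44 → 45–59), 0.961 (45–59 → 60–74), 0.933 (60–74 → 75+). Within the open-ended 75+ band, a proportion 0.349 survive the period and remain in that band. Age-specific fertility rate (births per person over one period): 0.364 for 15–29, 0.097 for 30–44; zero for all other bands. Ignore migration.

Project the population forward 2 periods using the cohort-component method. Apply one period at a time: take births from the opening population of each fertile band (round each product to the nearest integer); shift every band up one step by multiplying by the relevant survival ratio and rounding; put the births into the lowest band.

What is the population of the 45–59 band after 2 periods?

— Period 1 —
Births: 3800 × 0.364 = 1383  |  4800 × 0.097 = 466 ⇒ total 1849
15–29: 1950 × 0.967 = 1886
30–44: 3800 × 0.965 = 3667
45–59: 4800 × 0.957 = 4594
60–74: 6050 × 0.961 = 5814
75+: 3750 × 0.933 + 4850 × 0.349 = 3499 + 1693 = 5192
Giving 1849 / 1886 / 3667 / 4594 / 5814 / 5192.
— Period 2 —
Births: 1886 × 0.364 = 687  |  3667 × 0.097 = 356 ⇒ total 1043
15–29: 1849 × 0.967 = 1788
30–44: 1886 × 0.965 = 1820
45–59: 3667 × 0.957 = 3509
60–74: 4594 × 0.961 = 4415
75+: 5814 × 0.933 + 5192 × 0.349 = 5424 + 1812 = 7236
Giving 1043 / 1788 / 1820 / 3509 / 4415 / 7236.

3509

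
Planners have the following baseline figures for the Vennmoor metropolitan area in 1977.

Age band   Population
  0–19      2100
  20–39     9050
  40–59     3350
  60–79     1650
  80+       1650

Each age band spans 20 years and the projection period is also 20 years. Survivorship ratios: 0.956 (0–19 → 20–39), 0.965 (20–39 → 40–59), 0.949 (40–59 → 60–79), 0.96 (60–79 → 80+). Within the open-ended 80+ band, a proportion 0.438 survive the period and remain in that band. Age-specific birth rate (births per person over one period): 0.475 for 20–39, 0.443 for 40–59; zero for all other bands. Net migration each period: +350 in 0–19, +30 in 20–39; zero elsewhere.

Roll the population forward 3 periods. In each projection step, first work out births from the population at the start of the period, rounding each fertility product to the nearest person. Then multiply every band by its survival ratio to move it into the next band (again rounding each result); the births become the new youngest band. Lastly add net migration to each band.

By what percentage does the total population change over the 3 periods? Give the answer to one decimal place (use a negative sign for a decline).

47.7

(Bands numbered youngest = 1 to oldest = 5.)
Period 1.
Births: 9050 × 0.475 = 4299  |  3350 × 0.443 = 1484 → 5783
Band 2: 2100 × 0.956 = 2008
Band 3: 9050 × 0.965 = 8733
Band 4: 3350 × 0.949 = 3179
Band 5: 1650 × 0.96 + 1650 × 0.438 = 1584 + 723 = 2307
Net migration: Band 1 + 350 → 6133; Band 2 + 30 → 2038
Giving 6133 / 2038 / 8733 / 3179 / 2307.
Period 2.
Births: 2038 × 0.475 = 968  |  8733 × 0.443 = 3869 → 4837
Band 2: 6133 × 0.956 = 5863
Band 3: 2038 × 0.965 = 1967
Band 4: 8733 × 0.949 = 8288
Band 5: 3179 × 0.96 + 2307 × 0.438 = 3052 + 1010 = 4062
Net migration: Band 1 + 350 → 5187; Band 2 + 30 → 5893
Giving 5187 / 5893 / 1967 / 8288 / 4062.
Period 3.
Births: 5893 × 0.475 = 2799  |  1967 × 0.443 = 871 → 3670
Band 2: 5187 × 0.956 = 4959
Band 3: 5893 × 0.965 = 5687
Band 4: 1967 × 0.949 = 1867
Band 5: 8288 × 0.96 + 4062 × 0.438 = 7956 + 1779 = 9735
Net migration: Band 1 + 350 → 4020; Band 2 + 30 → 4989
Giving 4020 / 4989 / 5687 / 1867 / 9735.
Total: 17800 → 26298; change = 8498; percentage change = 47.7%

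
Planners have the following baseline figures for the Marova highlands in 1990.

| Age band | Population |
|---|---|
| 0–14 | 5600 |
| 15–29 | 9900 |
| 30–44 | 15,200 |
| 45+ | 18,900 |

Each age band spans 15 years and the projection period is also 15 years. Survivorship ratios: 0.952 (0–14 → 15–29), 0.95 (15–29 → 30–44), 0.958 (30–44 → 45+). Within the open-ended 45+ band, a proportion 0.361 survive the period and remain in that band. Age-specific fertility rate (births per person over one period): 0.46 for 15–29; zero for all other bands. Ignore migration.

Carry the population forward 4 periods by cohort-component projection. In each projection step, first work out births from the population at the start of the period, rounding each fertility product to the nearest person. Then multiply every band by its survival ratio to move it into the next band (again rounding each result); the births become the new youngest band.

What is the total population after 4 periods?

13066

[period 1]
Births: 9900 × 0.46 = 4554
15–29: 5600 × 0.952 = 5331
30–44: 9900 × 0.95 = 9405
45+: 15200 × 0.958 + 18900 × 0.361 = 14562 + 6823 = 21385
Giving 4554 / 5331 / 9405 / 21385.
[period 2]
Births: 5331 × 0.46 = 2452
15–29: 4554 × 0.952 = 4335
30–44: 5331 × 0.95 = 5064
45+: 9405 × 0.958 + 21385 × 0.361 = 9010 + 7720 = 16730
Giving 2452 / 4335 / 5064 / 16730.
[period 3]
Births: 4335 × 0.46 = 1994
15–29: 2452 × 0.952 = 2334
30–44: 4335 × 0.95 = 4118
45+: 5064 × 0.958 + 16730 × 0.361 = 4851 + 6040 = 10891
Giving 1994 / 2334 / 4118 / 10891.
[period 4]
Births: 2334 × 0.46 = 1074
15–29: 1994 × 0.952 = 1898
30–44: 2334 × 0.95 = 2217
45+: 4118 × 0.958 + 10891 × 0.361 = 3945 + 3932 = 7877
Giving 1074 / 1898 / 2217 / 7877.
Total after period 4: 1074 + 1898 + 2217 + 7877 = 13066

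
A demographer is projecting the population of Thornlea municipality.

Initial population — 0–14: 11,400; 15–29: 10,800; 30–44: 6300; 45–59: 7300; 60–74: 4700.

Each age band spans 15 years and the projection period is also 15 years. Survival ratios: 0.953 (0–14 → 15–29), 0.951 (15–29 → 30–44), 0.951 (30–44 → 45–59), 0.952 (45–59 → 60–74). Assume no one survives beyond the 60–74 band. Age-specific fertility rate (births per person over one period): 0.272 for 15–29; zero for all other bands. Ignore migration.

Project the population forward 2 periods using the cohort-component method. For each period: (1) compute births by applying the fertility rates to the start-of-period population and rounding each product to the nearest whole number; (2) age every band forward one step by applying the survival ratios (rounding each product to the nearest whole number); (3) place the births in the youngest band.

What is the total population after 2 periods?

Let group 1 be 0–14 through group 5 = 60–74.
Period 1:
Births: 10800 × 0.272 = 2938
Group 2: 11400 × 0.953 = 10864
Group 3: 10800 × 0.951 = 10271
Group 4: 6300 × 0.951 = 5991
Group 5: 7300 × 0.952 = 6950
→ [2938, 10864, 10271, 5991, 6950]
Period 2:
Births: 10864 × 0.272 = 2955
Group 2: 2938 × 0.953 = 2800
Group 3: 10864 × 0.951 = 10332
Group 4: 10271 × 0.951 = 9768
Group 5: 5991 × 0.952 = 5703
→ [2955, 2800, 10332, 9768, 5703]
Total after period 2: 2955 + 2800 + 10332 + 9768 + 5703 = 31558

31558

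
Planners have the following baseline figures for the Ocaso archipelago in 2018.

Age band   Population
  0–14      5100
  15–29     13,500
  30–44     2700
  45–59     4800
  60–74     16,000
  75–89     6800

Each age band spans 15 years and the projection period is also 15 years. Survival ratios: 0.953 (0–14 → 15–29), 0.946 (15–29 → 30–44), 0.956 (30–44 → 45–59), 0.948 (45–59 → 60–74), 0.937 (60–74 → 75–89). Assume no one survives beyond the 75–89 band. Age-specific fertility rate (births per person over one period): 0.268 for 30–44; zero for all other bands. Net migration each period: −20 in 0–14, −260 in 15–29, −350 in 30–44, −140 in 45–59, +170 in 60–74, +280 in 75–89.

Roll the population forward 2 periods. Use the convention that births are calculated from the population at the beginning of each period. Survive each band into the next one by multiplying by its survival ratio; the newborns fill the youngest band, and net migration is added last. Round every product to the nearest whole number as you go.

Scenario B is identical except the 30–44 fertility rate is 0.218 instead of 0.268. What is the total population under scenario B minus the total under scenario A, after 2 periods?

-750

[period 1]
Births: 2700 * 0.268 = 724
15–29: 5100 * 0.953 = 4860
30–44: 13500 * 0.946 = 12771
45–59: 2700 * 0.956 = 2581
60–74: 4800 * 0.948 = 4550
75–89: 16000 * 0.937 = 14992
Net migration: 0–14 − 20 → 704; 15–29 − 260 → 4600; 30–44 − 350 → 12421; 45–59 − 140 → 2441; 60–74 + 170 → 4720; 75–89 + 280 → 15272
Population now: 0–14=704, 15–29=4600, 30–44=12421, 45–59=2441, 60–74=4720, 75–89=15272
[period 2]
Births: 12421 * 0.268 = 3329
15–29: 704 * 0.953 = 671
30–44: 4600 * 0.946 = 4352
45–59: 12421 * 0.956 = 11874
60–74: 2441 * 0.948 = 2314
75–89: 4720 * 0.937 = 4423
Net migration: 0–14 − 20 → 3309; 15–29 − 260 → 411; 30–44 − 350 → 4002; 45–59 − 140 → 11734; 60–74 + 170 → 2484; 75–89 + 280 → 4703
Population now: 0–14=3309, 15–29=411, 30–44=4002, 45–59=11734, 60–74=2484, 75–89=4703
Scenario A total after 2 periods: 26643
Scenario B projection —
[period 1]
Births: 2700 * 0.218 = 589
15–29: 5100 * 0.953 = 4860
30–44: 13500 * 0.946 = 12771
45–59: 2700 * 0.956 = 2581
60–74: 4800 * 0.948 = 4550
75–89: 16000 * 0.937 = 14992
Net migration: 0–14 − 20 → 569; 15–29 − 260 → 4600; 30–44 − 350 → 12421; 45–59 − 140 → 2441; 60–74 + 170 → 4720; 75–89 + 280 → 15272
Population now: 0–14=569, 15–29=4600, 30–44=12421, 45–59=2441, 60–74=4720, 75–89=15272
[period 2]
Births: 12421 * 0.218 = 2708
15–29: 569 * 0.953 = 542
30–44: 4600 * 0.946 = 4352
45–59: 12421 * 0.956 = 11874
60–74: 2441 * 0.948 = 2314
75–89: 4720 * 0.937 = 4423
Net migration: 0–14 − 20 → 2688; 15–29 − 260 → 282; 30–44 − 350 → 4002; 45–59 − 140 → 11734; 60–74 + 170 → 2484; 75–89 + 280 → 4703
Population now: 0–14=2688, 15–29=282, 30–44=4002, 45–59=11734, 60–74=2484, 75–89=4703
Scenario B total after 2 periods: 25893
Difference B − A = 25893 − 26643 = -750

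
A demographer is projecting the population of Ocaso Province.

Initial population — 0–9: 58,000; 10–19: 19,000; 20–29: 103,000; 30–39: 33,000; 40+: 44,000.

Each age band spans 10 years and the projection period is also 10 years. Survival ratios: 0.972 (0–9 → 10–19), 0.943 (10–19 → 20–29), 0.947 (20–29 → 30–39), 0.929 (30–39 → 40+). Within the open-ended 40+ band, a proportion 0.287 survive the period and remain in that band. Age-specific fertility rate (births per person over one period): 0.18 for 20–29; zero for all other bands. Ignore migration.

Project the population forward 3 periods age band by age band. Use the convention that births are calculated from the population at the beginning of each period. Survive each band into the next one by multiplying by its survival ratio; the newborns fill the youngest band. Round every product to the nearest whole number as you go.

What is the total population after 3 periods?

125377

Period 1:
Births: 103000 × 0.18 = 18540
10–19: 58000 × 0.972 = 56376
20–29: 19000 × 0.943 = 17917
30–39: 103000 × 0.947 = 97541
40+: 33000 × 0.929 + 44000 × 0.287 = 30657 + 12628 = 43285
Population now: 0–9=18540, 10–19=56376, 20–29=17917, 30–39=97541, 40+=43285
Period 2:
Births: 17917 × 0.18 = 3225
10–19: 18540 × 0.972 = 18021
20–29: 56376 × 0.943 = 53163
30–39: 17917 × 0.947 = 16967
40+: 97541 × 0.929 + 43285 × 0.287 = 90616 + 12423 = 103039
Population now: 0–9=3225, 10–19=18021, 20–29=53163, 30–39=16967, 40+=103039
Period 3:
Births: 53163 × 0.18 = 9569
10–19: 3225 × 0.972 = 3135
20–29: 18021 × 0.943 = 16994
30–39: 53163 × 0.947 = 50345
40+: 16967 × 0.929 + 103039 × 0.287 = 15762 + 29572 = 45334
Population now: 0–9=9569, 10–19=3135, 20–29=16994, 30–39=50345, 40+=45334
Total after period 3: 9569 + 3135 + 16994 + 50345 + 45334 = 125377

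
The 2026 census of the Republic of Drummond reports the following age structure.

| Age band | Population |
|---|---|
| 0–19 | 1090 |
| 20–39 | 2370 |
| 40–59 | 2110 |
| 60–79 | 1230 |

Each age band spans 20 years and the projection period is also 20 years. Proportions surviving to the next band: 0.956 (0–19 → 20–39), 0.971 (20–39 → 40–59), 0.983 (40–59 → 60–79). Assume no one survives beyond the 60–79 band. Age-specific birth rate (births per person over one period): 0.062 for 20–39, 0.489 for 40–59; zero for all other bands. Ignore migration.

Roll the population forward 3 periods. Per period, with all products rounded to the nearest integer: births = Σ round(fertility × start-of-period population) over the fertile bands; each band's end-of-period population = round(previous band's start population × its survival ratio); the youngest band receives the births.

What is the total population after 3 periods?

3792

Let group 1 be 0–19 through group 4 = 60–79.
[period 1]
Births: 2370 * 0.062 = 147  |  2110 * 0.489 = 1032 — total 1179
Group 2: 1090 * 0.956 = 1042
Group 3: 2370 * 0.971 = 2301
Group 4: 2110 * 0.983 = 2074
→ [1179, 1042, 2301, 2074]
[period 2]
Births: 1042 * 0.062 = 65  |  2301 * 0.489 = 1125 — total 1190
Group 2: 1179 * 0.956 = 1127
Group 3: 1042 * 0.971 = 1012
Group 4: 2301 * 0.983 = 2262
→ [1190, 1127, 1012, 2262]
[period 3]
Births: 1127 * 0.062 = 70  |  1012 * 0.489 = 495 — total 565
Group 2: 1190 * 0.956 = 1138
Group 3: 1127 * 0.971 = 1094
Group 4: 1012 * 0.983 = 995
→ [565, 1138, 1094, 995]
Total after period 3: 565 + 1138 + 1094 + 995 = 3792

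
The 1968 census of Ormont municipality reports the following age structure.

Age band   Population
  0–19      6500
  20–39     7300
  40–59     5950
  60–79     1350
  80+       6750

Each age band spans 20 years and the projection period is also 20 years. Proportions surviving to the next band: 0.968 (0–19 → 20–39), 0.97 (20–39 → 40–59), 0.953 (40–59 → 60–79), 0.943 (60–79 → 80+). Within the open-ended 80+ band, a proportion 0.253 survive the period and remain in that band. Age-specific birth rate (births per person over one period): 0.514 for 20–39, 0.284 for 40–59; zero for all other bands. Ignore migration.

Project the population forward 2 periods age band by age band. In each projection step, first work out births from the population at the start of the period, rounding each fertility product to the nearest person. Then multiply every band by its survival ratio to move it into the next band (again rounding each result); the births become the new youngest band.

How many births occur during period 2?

5245

— Period 1 —
Births: 7300 × 0.514 = 3752 ; 5950 × 0.284 = 1690 → total 5442
20–39: 6500 × 0.968 = 6292
40–59: 7300 × 0.97 = 7081
60–79: 5950 × 0.953 = 5670
80+: 1350 × 0.943 + 6750 × 0.253 = 1273 + 1708 = 2981
End of period: [5442, 6292, 7081, 5670, 2981]
— Period 2 —
Births: 6292 × 0.514 = 3234 ; 7081 × 0.284 = 2011 → total 5245
20–39: 5442 × 0.968 = 5268
40–59: 6292 × 0.97 = 6103
60–79: 7081 × 0.953 = 6748
80+: 5670 × 0.943 + 2981 × 0.253 = 5347 + 754 = 6101
End of period: [5245, 5268, 6103, 6748, 6101]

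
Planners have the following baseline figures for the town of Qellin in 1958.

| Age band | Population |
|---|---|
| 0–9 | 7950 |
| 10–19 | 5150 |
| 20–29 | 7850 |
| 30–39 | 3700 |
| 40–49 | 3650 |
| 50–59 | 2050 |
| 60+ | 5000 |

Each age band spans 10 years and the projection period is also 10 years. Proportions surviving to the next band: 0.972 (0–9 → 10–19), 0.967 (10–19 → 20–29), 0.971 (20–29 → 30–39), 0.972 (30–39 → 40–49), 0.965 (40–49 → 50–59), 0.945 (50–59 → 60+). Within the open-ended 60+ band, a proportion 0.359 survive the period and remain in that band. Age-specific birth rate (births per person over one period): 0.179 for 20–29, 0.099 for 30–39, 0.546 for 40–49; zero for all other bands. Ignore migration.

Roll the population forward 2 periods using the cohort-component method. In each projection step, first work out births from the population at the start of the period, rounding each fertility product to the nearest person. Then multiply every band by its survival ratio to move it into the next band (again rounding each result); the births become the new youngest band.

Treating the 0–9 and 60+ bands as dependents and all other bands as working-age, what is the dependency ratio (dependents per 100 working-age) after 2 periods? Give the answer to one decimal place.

[period 1]
Births: 7850 * 0.179 = 1405  |  3700 * 0.099 = 366  |  3650 * 0.546 = 1993 — total 3764
10–19: 7950 * 0.972 = 7727
20–29: 5150 * 0.967 = 4980
30–39: 7850 * 0.971 = 7622
40–49: 3700 * 0.972 = 3596
50–59: 3650 * 0.965 = 3522
60+: 2050 * 0.945 + 5000 * 0.359 = 1937 + 1795 = 3732
Population now: 0–9=3764, 10–19=7727, 20–29=4980, 30–39=7622, 40–49=3596, 50–59=3522, 60+=3732
[period 2]
Births: 4980 * 0.179 = 891  |  7622 * 0.099 = 755  |  3596 * 0.546 = 1963 — total 3609
10–19: 3764 * 0.972 = 3659
20–29: 7727 * 0.967 = 7472
30–39: 4980 * 0.971 = 4836
40–49: 7622 * 0.972 = 7409
50–59: 3596 * 0.965 = 3470
60+: 3522 * 0.945 + 3732 * 0.359 = 3328 + 1340 = 4668
Population now: 0–9=3609, 10–19=3659, 20–29=7472, 30–39=4836, 40–49=7409, 50–59=3470, 60+=4668
Dependents (band 0–9 + band 60+) = 3609 + 4668 = 8277; working-age = 26846; ratio = 8277/26846 × 100 = 30.8

30.8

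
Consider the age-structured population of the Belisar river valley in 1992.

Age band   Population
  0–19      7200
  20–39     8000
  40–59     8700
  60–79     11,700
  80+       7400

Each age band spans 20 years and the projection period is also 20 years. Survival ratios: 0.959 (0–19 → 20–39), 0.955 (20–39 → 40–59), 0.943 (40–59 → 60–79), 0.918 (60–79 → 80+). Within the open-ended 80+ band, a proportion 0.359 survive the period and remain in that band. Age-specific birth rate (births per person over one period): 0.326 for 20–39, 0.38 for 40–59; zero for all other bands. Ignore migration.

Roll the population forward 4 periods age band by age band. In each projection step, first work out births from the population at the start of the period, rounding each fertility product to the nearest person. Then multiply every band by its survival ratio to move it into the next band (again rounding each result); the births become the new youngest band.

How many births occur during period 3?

Period 1:
Births: 8000 × 0.326 = 2608, 8700 × 0.38 = 3306 → 5914
20–39: 7200 × 0.959 = 6905
40–59: 8000 × 0.955 = 7640
60–79: 8700 × 0.943 = 8204
80+: 11700 × 0.918 + 7400 × 0.359 = 10741 + 2657 = 13398
→ [5914, 6905, 7640, 8204, 13398]
Period 2:
Births: 6905 × 0.326 = 2251, 7640 × 0.38 = 2903 → 5154
20–39: 5914 × 0.959 = 5672
40–59: 6905 × 0.955 = 6594
60–79: 7640 × 0.943 = 7205
80+: 8204 × 0.918 + 13398 × 0.359 = 7531 + 4810 = 12341
→ [5154, 5672, 6594, 7205, 12341]
Period 3:
Births: 5672 × 0.326 = 1849, 6594 × 0.38 = 2506 → 4355
20–39: 5154 × 0.959 = 4943
40–59: 5672 × 0.955 = 5417
60–79: 6594 × 0.943 = 6218
80+: 7205 × 0.918 + 12341 × 0.359 = 6614 + 4430 = 11044
→ [4355, 4943, 5417, 6218, 11044]

4355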